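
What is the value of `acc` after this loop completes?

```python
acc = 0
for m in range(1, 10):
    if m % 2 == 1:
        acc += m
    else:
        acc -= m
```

Add odd, subtract even
`acc` takes the values: 0 → 1 → -1 → 2 → -2 → 3 → -3 → 4 → -4 → 5

Answer: 5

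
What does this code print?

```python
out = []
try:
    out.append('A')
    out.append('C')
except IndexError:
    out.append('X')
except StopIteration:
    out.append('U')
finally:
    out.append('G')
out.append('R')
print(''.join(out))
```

Execution trace: 'A' (try body) → 'C' (try body, no exception) → 'G' (finally) → 'R' (after the try/except). Output: ACGR

Answer: ACGR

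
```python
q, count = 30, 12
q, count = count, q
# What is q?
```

Trace:
`q, count = 30, 12` → q = 30; count = 12
`q, count = count, q` → q = 12; count = 30
So q = 12

Answer: 12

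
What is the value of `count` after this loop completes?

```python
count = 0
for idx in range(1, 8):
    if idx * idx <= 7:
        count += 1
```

Count numbers where idx² ≤ 7
`count` takes the values: 0 → 1 → 2

Answer: 2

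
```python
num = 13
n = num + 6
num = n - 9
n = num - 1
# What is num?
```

Trace:
`num = 13` → num = 13
`n = num + 6` → n = 19
`num = n - 9` → num = 10
`n = num - 1` → n = 9
So num = 10

Answer: 10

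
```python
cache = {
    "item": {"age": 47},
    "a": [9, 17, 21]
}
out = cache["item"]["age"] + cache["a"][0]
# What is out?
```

Trace:
`cache = { ...` → cache = {'item': {'age': 47}, 'a': [9, 17, 21]}
`out = cache["item"]["age"] + cache["a"][0]` → out = 56
So out = 56

Answer: 56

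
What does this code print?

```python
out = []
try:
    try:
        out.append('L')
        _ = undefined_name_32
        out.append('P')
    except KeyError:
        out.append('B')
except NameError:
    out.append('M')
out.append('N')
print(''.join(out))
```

Execution trace: 'L' (try body) → 'M' (outer except NameError) → 'N' (after the try/except). Output: LMN

Answer: LMN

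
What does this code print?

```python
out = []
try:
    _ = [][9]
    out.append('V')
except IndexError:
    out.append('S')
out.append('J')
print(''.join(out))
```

Execution trace: 'S' (except IndexError) → 'J' (after the try/except). Output: SJ

Answer: SJ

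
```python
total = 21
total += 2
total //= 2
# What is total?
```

Trace:
`total = 21` → total = 21
`total += 2` → total = 23
`total //= 2` → total = 11
So total = 11

Answer: 11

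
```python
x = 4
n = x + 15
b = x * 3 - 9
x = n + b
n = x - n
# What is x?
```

Trace:
`x = 4` → x = 4
`n = x + 15` → n = 19
`b = x * 3 - 9` → b = 3
`x = n + b` → x = 22
`n = x - n` → n = 3
So x = 22

Answer: 22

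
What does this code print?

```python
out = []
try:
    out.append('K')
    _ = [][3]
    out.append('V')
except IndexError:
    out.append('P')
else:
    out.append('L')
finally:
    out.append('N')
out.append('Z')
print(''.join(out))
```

Execution trace: 'K' (try body) → 'P' (except IndexError) → 'N' (finally) → 'Z' (after the try/except). Output: KPNZ

Answer: KPNZ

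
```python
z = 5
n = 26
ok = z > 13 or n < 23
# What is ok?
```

Trace:
`z = 5` → z = 5
`n = 26` → n = 26
`ok = z > 13 or n < 23` → ok = False
So ok = False

Answer: False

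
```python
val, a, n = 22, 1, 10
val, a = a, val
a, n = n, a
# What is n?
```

Trace:
`val, a, n = 22, 1, 10` → val = 22; a = 1; n = 10
`val, a = a, val` → val = 1; a = 22
`a, n = n, a` → a = 10; n = 22
So n = 22

Answer: 22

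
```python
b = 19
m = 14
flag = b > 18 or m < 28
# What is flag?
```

Trace:
`b = 19` → b = 19
`m = 14` → m = 14
`flag = b > 18 or m < 28` → flag = True
So flag = True

Answer: True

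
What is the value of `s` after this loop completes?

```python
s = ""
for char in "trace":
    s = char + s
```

Reverse 'trace'
`s` takes the values: "" → "t" → "rt" → "art" → "cart" → "ecart"

Answer: "ecart"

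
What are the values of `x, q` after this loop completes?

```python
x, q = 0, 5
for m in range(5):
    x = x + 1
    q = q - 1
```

x goes 0→5, q goes 5→0
`x, q` takes the values: (0, 5) → (1, 5) → (1, 4) → (2, 4) → (2, 3) → (3, 3) → (3, 2) → (4, 2) → (4, 1) → (5, 1) → (5, 0)

Answer: 5, 0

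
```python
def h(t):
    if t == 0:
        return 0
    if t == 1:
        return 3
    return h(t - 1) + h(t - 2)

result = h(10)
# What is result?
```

Build up from base cases: h(0)=0, h(1)=3, h(2)=3, h(3)=6, h(4)=9, h(5)=15, h(6)=24, ..., h(10)=165

Answer: 165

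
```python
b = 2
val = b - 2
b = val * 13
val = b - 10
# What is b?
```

Trace:
`b = 2` → b = 2
`val = b - 2` → val = 0
`b = val * 13` → b = 0
`val = b - 10` → val = -10
So b = 0

Answer: 0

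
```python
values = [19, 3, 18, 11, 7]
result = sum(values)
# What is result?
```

Trace:
`values = [19, 3, 18, 11, 7]` → values = [19, 3, 18, 11, 7]
`result = sum(values)` → result = 58
So result = 58

Answer: 58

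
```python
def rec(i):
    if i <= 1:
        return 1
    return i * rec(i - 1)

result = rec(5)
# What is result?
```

rec(5) = 5 * 4 * 3 * 2 * 1 = 120

Answer: 120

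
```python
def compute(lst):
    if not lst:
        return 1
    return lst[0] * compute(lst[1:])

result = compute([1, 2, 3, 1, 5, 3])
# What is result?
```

Product over [1, 2, 3, 1, 5, 3] = 1 * 2 * 3 * 1 * 5 * 3 = 90

Answer: 90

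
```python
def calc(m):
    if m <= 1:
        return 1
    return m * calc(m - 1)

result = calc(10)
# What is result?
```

calc(10) = 10 * 9 * 8 * 7 * 6 * 5 * 4 * 3 * 2 * 1 = 3628800

Answer: 3628800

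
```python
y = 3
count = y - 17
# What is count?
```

Trace:
`y = 3` → y = 3
`count = y - 17` → count = -14
So count = -14

Answer: -14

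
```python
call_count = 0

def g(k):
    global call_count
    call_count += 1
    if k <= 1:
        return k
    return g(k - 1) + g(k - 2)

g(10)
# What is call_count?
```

Calls(k) = 1 + Calls(k-1) + Calls(k-2); Calls(0)=Calls(1)=1. For k=10 this gives 177.

Answer: 177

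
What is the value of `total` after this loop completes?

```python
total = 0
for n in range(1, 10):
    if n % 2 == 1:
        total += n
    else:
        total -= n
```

Add odd, subtract even
`total` takes the values: 0 → 1 → -1 → 2 → -2 → 3 → -3 → 4 → -4 → 5

Answer: 5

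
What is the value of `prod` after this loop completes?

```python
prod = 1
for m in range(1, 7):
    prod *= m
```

6! = 720
`prod` takes the values: 1 → 2 → 6 → 24 → 120 → 720

Answer: 720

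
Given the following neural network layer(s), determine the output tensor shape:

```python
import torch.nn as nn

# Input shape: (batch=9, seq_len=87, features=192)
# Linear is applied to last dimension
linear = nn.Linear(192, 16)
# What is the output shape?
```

Input: (9, 87, 192) -> Output: (9, 87, 16)

Answer: (9, 87, 16)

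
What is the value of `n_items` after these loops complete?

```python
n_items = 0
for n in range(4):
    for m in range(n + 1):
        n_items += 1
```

Triangle: 1 + 2 + ... + 4
`n_items` takes the values: 0 → 1 → 2 → 3 → 4 → 5 → 6 → 7 → 8 → 9 → 10

Answer: 10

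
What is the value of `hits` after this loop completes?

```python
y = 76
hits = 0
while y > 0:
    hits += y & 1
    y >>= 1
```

Count set bits in 76 (binary: 0b1001100)
`hits` takes the values: 0 → 1 → 2 → 3

Answer: 3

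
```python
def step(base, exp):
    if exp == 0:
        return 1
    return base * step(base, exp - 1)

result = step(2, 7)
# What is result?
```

step(2, 7) = 2 * 2 * 2 * 2 * 2 * 2 * 2 = 128

Answer: 128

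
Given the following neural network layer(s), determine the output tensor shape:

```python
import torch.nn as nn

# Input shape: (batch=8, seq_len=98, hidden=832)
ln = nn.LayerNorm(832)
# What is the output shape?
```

Input: (8, 98, 832) -> Output: (8, 98, 832)

Answer: (8, 98, 832)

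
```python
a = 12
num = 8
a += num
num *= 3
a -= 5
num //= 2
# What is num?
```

Trace:
`a = 12` → a = 12
`num = 8` → num = 8
`a += num` → a = 20
`num *= 3` → num = 24
`a -= 5` → a = 15
`num //= 2` → num = 12
So num = 12

Answer: 12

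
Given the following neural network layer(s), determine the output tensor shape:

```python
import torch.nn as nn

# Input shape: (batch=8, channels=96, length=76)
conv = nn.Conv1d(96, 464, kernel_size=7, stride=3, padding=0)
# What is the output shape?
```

Input: (8, 96, 76) -> Output: (8, 464, 24)

Answer: (8, 464, 24)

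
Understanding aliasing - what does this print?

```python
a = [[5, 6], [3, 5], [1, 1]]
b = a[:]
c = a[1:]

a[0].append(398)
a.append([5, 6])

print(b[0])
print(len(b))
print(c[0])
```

Key concept: slice with nested mutation.
Step by step:
`a = [[5, 6], [3, 5], [1, 1]]` → a = [[5, 6], [3, 5], [1, 1]]
`b = a[:]` → b = [[5, 6], [3, 5], [1, 1]]
`c = a[1:]` → c = [[3, 5], [1, 1]]
`a[0].append(398)` → a = [[5, 6, 398], [3, 5], [1, 1]]; b = [[5, 6, 398], [3, 5], [1, 1]]
`a.append([5, 6])` → a = [[5, 6, 398], [3, 5], [1, 1], [5, 6]]
`print(b[0])` → prints [5, 6, 398]
`print(len(b))` → prints 3
`print(c[0])` → prints [3, 5]

Answer:
[5, 6, 398]
3
[3, 5]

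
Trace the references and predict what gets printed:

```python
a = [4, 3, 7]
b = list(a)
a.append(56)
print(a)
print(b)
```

Key concept: list() constructor creates copy.
Step by step:
`a = [4, 3, 7]` → a = [4, 3, 7]
`b = list(a)` → b = [4, 3, 7]
`a.append(56)` → a = [4, 3, 7, 56]
`print(a)` → prints [4, 3, 7, 56]
`print(b)` → prints [4, 3, 7]

Answer:
[4, 3, 7, 56]
[4, 3, 7]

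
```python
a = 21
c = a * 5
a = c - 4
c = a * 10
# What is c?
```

Trace:
`a = 21` → a = 21
`c = a * 5` → c = 105
`a = c - 4` → a = 101
`c = a * 10` → c = 1010
So c = 1010

Answer: 1010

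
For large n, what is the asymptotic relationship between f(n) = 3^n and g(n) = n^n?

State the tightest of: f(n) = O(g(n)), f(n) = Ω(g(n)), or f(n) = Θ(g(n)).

3^n vs n^n: f(n) = O(g(n)) but not Ω(g(n)) — n^n grows strictly faster than 3^n.

Answer: f(n) = O(g(n)) but not Ω(g(n)) — n^n grows strictly faster than 3^n.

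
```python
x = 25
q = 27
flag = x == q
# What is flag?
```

Trace:
`x = 25` → x = 25
`q = 27` → q = 27
`flag = x == q` → flag = False
So flag = False

Answer: False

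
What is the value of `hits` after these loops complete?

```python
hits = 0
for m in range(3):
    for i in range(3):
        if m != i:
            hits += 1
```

3² - 3 (exclude diagonal)
`hits` takes the values: 0 → 1 → 2 → 3 → 4 → 5 → 6

Answer: 6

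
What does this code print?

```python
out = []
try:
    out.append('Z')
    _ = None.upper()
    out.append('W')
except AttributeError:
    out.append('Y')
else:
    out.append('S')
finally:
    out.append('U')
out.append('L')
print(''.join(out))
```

Execution trace: 'Z' (try body) → 'Y' (except AttributeError) → 'U' (finally) → 'L' (after the try/except). Output: ZYUL

Answer: ZYUL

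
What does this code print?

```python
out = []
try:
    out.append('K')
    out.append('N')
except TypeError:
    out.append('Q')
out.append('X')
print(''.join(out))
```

Execution trace: 'K' (try body) → 'N' (try body, no exception) → 'X' (after the try/except). Output: KNX

Answer: KNX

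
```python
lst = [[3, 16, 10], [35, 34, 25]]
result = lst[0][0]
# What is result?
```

Trace:
`lst = [[3, 16, 10], [35, 34, 25]]` → lst = [[3, 16, 10], [35, 34, 25]]
`result = lst[0][0]` → result = 3
So result = 3

Answer: 3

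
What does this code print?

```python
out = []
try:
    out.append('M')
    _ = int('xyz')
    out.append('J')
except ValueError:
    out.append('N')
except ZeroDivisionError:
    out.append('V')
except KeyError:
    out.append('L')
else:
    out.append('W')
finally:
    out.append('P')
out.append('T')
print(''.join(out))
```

Execution trace: 'M' (try body) → 'N' (except ValueError) → 'P' (finally) → 'T' (after the try/except). Output: MNPT

Answer: MNPT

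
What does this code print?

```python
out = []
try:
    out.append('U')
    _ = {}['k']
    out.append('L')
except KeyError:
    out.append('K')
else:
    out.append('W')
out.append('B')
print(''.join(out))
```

Execution trace: 'U' (try body) → 'K' (except KeyError) → 'B' (after the try/except). Output: UKB

Answer: UKB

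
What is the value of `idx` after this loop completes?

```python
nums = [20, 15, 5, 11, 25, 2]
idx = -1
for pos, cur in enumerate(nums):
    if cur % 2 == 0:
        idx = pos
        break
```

First even number index in [20, 15, 5, 11, 25, 2]
`idx` takes the values: -1 → 0

Answer: 0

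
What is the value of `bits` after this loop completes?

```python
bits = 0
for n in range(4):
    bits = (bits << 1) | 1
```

Build 4 consecutive 1-bits: 0b1111
`bits` takes the values: 0 → 1 → 3 → 7 → 15

Answer: 15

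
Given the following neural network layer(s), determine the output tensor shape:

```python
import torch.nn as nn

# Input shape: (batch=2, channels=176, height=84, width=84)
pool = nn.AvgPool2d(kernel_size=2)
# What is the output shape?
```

Input: (2, 176, 84, 84) -> Output: (2, 176, 42, 42)

Answer: (2, 176, 42, 42)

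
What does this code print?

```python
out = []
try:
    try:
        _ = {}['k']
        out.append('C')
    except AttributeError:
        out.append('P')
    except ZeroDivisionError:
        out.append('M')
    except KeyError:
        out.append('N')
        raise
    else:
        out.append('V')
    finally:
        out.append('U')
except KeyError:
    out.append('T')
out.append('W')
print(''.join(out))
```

Execution trace: 'N' (except KeyError) → 'U' (finally) → 'T' (outer except KeyError) → 'W' (after the try/except). Output: NUTW

Answer: NUTW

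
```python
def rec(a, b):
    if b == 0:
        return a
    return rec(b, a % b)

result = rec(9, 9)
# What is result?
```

rec(9, 9) -> rec(9, 0) -> 9

Answer: 9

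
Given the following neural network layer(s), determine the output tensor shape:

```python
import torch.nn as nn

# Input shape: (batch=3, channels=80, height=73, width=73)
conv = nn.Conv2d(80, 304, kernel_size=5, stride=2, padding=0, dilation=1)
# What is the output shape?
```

Input: (3, 80, 73, 73) -> Output: (3, 304, 35, 35)

Answer: (3, 304, 35, 35)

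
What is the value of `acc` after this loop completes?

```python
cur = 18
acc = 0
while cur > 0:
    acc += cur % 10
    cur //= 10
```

Sum digits of 18
`acc` takes the values: 0 → 8 → 9

Answer: 9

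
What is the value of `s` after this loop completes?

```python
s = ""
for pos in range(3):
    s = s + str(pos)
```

Concatenate digits 0 to 2
`s` takes the values: "" → "0" → "01" → "012"

Answer: "012"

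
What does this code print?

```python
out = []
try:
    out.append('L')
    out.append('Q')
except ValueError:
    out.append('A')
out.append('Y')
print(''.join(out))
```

Execution trace: 'L' (try body) → 'Q' (try body, no exception) → 'Y' (after the try/except). Output: LQY

Answer: LQY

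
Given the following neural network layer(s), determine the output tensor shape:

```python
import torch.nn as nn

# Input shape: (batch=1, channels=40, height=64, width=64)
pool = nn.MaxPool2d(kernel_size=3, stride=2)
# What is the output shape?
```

Input: (1, 40, 64, 64) -> Output: (1, 40, 31, 31)

Answer: (1, 40, 31, 31)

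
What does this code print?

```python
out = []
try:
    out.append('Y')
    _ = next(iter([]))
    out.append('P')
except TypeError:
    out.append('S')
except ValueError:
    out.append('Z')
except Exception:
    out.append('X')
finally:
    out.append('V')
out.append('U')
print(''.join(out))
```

Execution trace: 'Y' (try body) → 'X' (except Exception) → 'V' (finally) → 'U' (after the try/except). Output: YXVU

Answer: YXVU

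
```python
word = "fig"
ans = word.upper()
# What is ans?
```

Trace:
`word = "fig"` → word = 'fig'
`ans = word.upper()` → ans = 'FIG'
So ans = 'FIG'

Answer: 'FIG'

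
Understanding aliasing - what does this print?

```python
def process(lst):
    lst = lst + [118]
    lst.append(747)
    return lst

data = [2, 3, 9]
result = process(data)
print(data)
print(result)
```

Key concept: rebinding parameter vs mutation.
Step by step:
`data = [2, 3, 9]` → data = [2, 3, 9]
`result = process(data)` → result = [2, 3, 9, 118, 747]
`print(data)` → prints [2, 3, 9]
`print(result)` → prints [2, 3, 9, 118, 747]

Answer:
[2, 3, 9]
[2, 3, 9, 118, 747]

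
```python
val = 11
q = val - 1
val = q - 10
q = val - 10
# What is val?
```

Trace:
`val = 11` → val = 11
`q = val - 1` → q = 10
`val = q - 10` → val = 0
`q = val - 10` → q = -10
So val = 0

Answer: 0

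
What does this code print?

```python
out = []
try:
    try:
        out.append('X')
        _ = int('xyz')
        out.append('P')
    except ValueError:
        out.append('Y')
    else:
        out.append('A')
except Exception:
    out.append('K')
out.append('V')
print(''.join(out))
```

Execution trace: 'X' (inner try body) → 'Y' (inner except ValueError) → 'V' (after the try/except). Output: XYV

Answer: XYV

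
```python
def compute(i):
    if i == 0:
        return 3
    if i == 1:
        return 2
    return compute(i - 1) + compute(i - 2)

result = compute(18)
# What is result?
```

Build up from base cases: compute(0)=3, compute(1)=2, compute(2)=5, compute(3)=7, compute(4)=12, compute(5)=19, compute(6)=31, ..., compute(18)=9959

Answer: 9959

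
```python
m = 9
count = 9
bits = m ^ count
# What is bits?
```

Trace:
`m = 9` → m = 9
`count = 9` → count = 9
`bits = m ^ count` → bits = 0
So bits = 0

Answer: 0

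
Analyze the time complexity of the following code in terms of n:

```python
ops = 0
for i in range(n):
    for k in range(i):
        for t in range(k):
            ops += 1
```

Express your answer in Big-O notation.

Each loop level contributes: n × n × n. Multiplying the contributions gives O(n^3).

Answer: O(n^3)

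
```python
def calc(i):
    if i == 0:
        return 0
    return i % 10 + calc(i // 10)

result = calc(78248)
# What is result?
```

Sum of digits of 78248: 8 + 4 + 2 + 8 + 7 = 29

Answer: 29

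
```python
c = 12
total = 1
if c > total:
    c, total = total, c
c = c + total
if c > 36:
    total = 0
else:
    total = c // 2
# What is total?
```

Trace:
`c = 12` → c = 12
`total = 1` → total = 1
`if c > total: ...` → c > total is True → c = 1; total = 12
`c = c + total` → c = 13
`if c > 36: ...` → c > 36 is False, take else branch → total = 6
So total = 6

Answer: 6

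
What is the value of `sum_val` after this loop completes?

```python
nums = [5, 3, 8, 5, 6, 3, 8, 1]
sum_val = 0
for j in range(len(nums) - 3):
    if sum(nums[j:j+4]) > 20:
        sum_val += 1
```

Count windows with sum > 20
`sum_val` takes the values: 0 → 1 → 2 → 3 → 4

Answer: 4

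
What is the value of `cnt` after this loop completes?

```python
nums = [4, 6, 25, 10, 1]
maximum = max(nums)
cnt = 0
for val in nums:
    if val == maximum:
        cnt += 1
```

Count of max value 25 in [4, 6, 25, 10, 1]
`cnt` takes the values: 0 → 1

Answer: 1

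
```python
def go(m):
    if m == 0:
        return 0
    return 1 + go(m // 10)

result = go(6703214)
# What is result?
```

Count of digits of 6703214: 7

Answer: 7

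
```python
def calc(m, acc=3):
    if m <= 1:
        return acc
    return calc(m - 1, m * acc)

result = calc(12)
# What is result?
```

Accumulator trace (n, acc): (12, 3) -> (11, 36) -> (10, 396) -> (9, 3960) -> (8, 35640) -> (7, 285120) -> (6, 1995840) -> (5, 11975040) -> (4, 59875200) -> (3, 239500800) -> (2, 718502400) -> (1, 1437004800) -> return 1437004800

Answer: 1437004800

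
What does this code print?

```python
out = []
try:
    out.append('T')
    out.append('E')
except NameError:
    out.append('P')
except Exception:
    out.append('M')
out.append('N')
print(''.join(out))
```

Execution trace: 'T' (try body) → 'E' (try body, no exception) → 'N' (after the try/except). Output: TEN

Answer: TEN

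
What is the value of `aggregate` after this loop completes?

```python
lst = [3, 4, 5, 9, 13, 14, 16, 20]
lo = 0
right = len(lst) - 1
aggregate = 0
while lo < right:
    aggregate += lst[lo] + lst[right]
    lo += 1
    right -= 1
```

Sum of pairs from ends
`aggregate` takes the values: 0 → 23 → 43 → 62 → 84

Answer: 84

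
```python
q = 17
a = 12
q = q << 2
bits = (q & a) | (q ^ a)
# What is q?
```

Trace:
`q = 17` → q = 17
`a = 12` → a = 12
`q = q << 2` → q = 68
`bits = (q & a) | (q ^ a)` → bits = 76
So q = 68

Answer: 68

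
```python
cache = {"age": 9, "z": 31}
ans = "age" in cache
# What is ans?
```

Trace:
`cache = {"age": 9, "z": 31}` → cache = {'age': 9, 'z': 31}
`ans = "age" in cache` → ans = True
So ans = True

Answer: True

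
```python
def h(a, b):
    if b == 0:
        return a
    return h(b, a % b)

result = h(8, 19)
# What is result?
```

h(8, 19) -> h(19, 8) -> h(8, 3) -> h(3, 2) -> h(2, 1) -> h(1, 0) -> 1

Answer: 1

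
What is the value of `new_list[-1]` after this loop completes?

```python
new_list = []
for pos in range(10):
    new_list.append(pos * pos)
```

Last element of squares 0 to 9
`new_list` takes the values: [] → [0] → [0, 1] → [0, 1, 4] → [0, 1, 4, 9] → [0, 1, 4, 9, 16] → [0, 1, 4, 9, 16, 25] → [0, 1, 4, 9, 16, 25, 36] → [0, 1, 4, 9, 16, 25, 36, 49] → [0, 1, 4, 9, 16, 25, 36, 49, 64] → [0, 1, 4, 9, 16, 25, 36, 49, 64, 81]
So `new_list[-1]` = 81

Answer: 81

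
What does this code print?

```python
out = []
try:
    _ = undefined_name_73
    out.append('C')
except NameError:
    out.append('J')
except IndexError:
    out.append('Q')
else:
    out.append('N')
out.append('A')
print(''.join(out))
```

Execution trace: 'J' (except NameError) → 'A' (after the try/except). Output: JA

Answer: JA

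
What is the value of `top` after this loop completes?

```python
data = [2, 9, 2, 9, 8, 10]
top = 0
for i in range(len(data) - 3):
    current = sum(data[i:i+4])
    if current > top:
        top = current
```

Max sum of 4-element window in [2, 9, 2, 9, 8, 10]
`top` takes the values: 0 → 22 → 28 → 29

Answer: 29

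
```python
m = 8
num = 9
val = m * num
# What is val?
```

Trace:
`m = 8` → m = 8
`num = 9` → num = 9
`val = m * num` → val = 72
So val = 72

Answer: 72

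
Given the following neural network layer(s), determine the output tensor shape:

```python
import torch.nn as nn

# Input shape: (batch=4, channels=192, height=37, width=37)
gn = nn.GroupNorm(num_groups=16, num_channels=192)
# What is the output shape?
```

Input: (4, 192, 37, 37) -> Output: (4, 192, 37, 37)

Answer: (4, 192, 37, 37)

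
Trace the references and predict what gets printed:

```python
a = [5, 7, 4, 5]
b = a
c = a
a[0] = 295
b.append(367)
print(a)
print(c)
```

Key concept: multiple aliases.
Step by step:
`a = [5, 7, 4, 5]` → a = [5, 7, 4, 5]
`b = a` → b = [5, 7, 4, 5] (same object as a)
`c = a` → c = [5, 7, 4, 5] (same object as a, b)
`a[0] = 295` → a = [295, 7, 4, 5] (same object as b, c); b = [295, 7, 4, 5] (same object as a, c); c = [295, 7, 4, 5] (same object as a, b)
`b.append(367)` → a = [295, 7, 4, 5, 367] (same object as b, c); b = [295, 7, 4, 5, 367] (same object as a, c); c = [295, 7, 4, 5, 367] (same object as a, b)
`print(a)` → prints [295, 7, 4, 5, 367]
`print(c)` → prints [295, 7, 4, 5, 367]

Answer:
[295, 7, 4, 5, 367]
[295, 7, 4, 5, 367]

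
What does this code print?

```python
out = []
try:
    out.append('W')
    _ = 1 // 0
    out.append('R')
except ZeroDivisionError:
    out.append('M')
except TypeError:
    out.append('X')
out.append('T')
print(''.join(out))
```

Execution trace: 'W' (try body) → 'M' (except ZeroDivisionError) → 'T' (after the try/except). Output: WMT

Answer: WMT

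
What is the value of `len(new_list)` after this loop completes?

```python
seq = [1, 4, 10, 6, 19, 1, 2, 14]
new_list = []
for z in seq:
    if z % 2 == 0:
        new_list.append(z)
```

Count even numbers in [1, 4, 10, 6, 19, 1, 2, 14]
`new_list` takes the values: [] → [4] → [4, 10] → [4, 10, 6] → [4, 10, 6, 2] → [4, 10, 6, 2, 14]
So `len(new_list)` = 5

Answer: 5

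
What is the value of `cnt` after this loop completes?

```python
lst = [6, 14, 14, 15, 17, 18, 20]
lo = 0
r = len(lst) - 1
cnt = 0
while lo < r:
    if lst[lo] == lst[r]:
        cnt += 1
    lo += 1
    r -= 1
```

Count matching pairs from ends
`cnt` takes the values: 0

Answer: 0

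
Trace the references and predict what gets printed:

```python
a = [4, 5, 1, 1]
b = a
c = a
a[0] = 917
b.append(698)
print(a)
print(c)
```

Key concept: multiple aliases.
Step by step:
`a = [4, 5, 1, 1]` → a = [4, 5, 1, 1]
`b = a` → b = [4, 5, 1, 1] (same object as a)
`c = a` → c = [4, 5, 1, 1] (same object as a, b)
`a[0] = 917` → a = [917, 5, 1, 1] (same object as b, c); b = [917, 5, 1, 1] (same object as a, c); c = [917, 5, 1, 1] (same object as a, b)
`b.append(698)` → a = [917, 5, 1, 1, 698] (same object as b, c); b = [917, 5, 1, 1, 698] (same object as a, c); c = [917, 5, 1, 1, 698] (same object as a, b)
`print(a)` → prints [917, 5, 1, 1, 698]
`print(c)` → prints [917, 5, 1, 1, 698]

Answer:
[917, 5, 1, 1, 698]
[917, 5, 1, 1, 698]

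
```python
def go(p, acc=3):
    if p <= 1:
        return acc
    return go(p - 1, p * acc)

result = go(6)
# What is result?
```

Accumulator trace (n, acc): (6, 3) -> (5, 18) -> (4, 90) -> (3, 360) -> (2, 1080) -> (1, 2160) -> return 2160

Answer: 2160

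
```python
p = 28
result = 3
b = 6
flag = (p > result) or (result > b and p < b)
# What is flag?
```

Trace:
`p = 28` → p = 28
`result = 3` → result = 3
`b = 6` → b = 6
`flag = (p > result) or (result > b and p < b)` → flag = True
So flag = True

Answer: True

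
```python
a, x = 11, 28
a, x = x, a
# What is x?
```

Trace:
`a, x = 11, 28` → a = 11; x = 28
`a, x = x, a` → a = 28; x = 11
So x = 11

Answer: 11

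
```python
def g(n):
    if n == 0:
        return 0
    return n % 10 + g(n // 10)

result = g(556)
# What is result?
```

Sum of digits of 556: 6 + 5 + 5 = 16

Answer: 16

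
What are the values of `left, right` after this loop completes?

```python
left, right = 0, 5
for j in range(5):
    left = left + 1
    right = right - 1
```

left goes 0→5, right goes 5→0
`left, right` takes the values: (0, 5) → (1, 5) → (1, 4) → (2, 4) → (2, 3) → (3, 3) → (3, 2) → (4, 2) → (4, 1) → (5, 1) → (5, 0)

Answer: 5, 0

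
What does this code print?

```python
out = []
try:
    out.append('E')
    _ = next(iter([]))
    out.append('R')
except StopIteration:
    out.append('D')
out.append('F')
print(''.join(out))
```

Execution trace: 'E' (try body) → 'D' (except StopIteration) → 'F' (after the try/except). Output: EDF

Answer: EDF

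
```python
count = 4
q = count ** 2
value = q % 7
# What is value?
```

Trace:
`count = 4` → count = 4
`q = count ** 2` → q = 16
`value = q % 7` → value = 2
So value = 2

Answer: 2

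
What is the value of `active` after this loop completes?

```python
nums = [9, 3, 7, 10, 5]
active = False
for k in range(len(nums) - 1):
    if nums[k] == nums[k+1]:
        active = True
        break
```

Check consecutive duplicates in [9, 3, 7, 10, 5]
`active` takes the values: False

Answer: False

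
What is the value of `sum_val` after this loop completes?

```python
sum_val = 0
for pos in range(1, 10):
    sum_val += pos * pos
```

Sum of squares 1² to 9² = 285
`sum_val` takes the values: 0 → 1 → 5 → 14 → 30 → 55 → 91 → 140 → 204 → 285

Answer: 285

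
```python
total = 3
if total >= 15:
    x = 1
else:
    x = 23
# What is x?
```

Trace:
`total = 3` → total = 3
`if total >= 15: ...` → total >= 15 is False, take else branch → x = 23
So x = 23

Answer: 23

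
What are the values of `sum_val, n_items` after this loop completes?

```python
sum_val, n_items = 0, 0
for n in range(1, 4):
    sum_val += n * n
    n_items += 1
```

Sum of squares and count
`sum_val, n_items` takes the values: (0, 0) → (1, 0) → (1, 1) → (5, 1) → (5, 2) → (14, 2) → (14, 3)

Answer: 14, 3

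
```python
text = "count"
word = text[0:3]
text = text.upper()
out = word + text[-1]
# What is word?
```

Trace:
`text = "count"` → text = 'count'
`word = text[0:3]` → word = 'cou'
`text = text.upper()` → text = 'COUNT'
`out = word + text[-1]` → out = 'couT'
So word = 'cou'

Answer: 'cou'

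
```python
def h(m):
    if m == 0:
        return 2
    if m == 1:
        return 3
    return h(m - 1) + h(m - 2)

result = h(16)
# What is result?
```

Build up from base cases: h(0)=2, h(1)=3, h(2)=5, h(3)=8, h(4)=13, h(5)=21, h(6)=34, ..., h(16)=4181

Answer: 4181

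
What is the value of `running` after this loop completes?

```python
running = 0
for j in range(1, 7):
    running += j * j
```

Sum of squares 1² to 6² = 91
`running` takes the values: 0 → 1 → 5 → 14 → 30 → 55 → 91

Answer: 91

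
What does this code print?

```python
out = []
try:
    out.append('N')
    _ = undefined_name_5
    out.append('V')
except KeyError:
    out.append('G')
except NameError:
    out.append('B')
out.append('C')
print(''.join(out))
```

Execution trace: 'N' (try body) → 'B' (except NameError) → 'C' (after the try/except). Output: NBC

Answer: NBC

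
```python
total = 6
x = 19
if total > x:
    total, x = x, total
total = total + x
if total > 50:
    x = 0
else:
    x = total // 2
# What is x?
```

Trace:
`total = 6` → total = 6
`x = 19` → x = 19
`if total > x: ...` → total > x is False → no variable changes
`total = total + x` → total = 25
`if total > 50: ...` → total > 50 is False, take else branch → x = 12
So x = 12

Answer: 12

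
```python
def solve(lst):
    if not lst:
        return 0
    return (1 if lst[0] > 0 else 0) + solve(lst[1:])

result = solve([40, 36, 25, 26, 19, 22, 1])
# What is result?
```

Count of positive elements in [40, 36, 25, 26, 19, 22, 1] = 7

Answer: 7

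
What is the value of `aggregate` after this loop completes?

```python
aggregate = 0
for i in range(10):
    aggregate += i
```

Sum of 0 to 9 = 45
`aggregate` takes the values: 0 → 1 → 3 → 6 → 10 → 15 → 21 → 28 → 36 → 45

Answer: 45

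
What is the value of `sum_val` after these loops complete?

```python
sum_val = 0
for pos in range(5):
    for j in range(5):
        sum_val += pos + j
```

Sum of all pos+j for pos,j in 5x5
`sum_val` takes the values: 0 → 1 → 3 → 6 → 10 → 11 → 13 → 16 → 20 → 25 → 27 → 30 → 34 → 39 → 45 → 48 → 52 → 57 → 63 → 70 → 74 → 79 → 85 → 92 → 100

Answer: 100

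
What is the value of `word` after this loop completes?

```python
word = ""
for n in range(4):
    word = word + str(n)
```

Concatenate digits 0 to 3
`word` takes the values: "" → "0" → "01" → "012" → "0123"

Answer: "0123"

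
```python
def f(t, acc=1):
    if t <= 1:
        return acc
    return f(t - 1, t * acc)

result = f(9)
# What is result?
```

Accumulator trace (n, acc): (9, 1) -> (8, 9) -> (7, 72) -> (6, 504) -> (5, 3024) -> (4, 15120) -> (3, 60480) -> (2, 181440) -> (1, 362880) -> return 362880

Answer: 362880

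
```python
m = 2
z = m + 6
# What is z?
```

Trace:
`m = 2` → m = 2
`z = m + 6` → z = 8
So z = 8

Answer: 8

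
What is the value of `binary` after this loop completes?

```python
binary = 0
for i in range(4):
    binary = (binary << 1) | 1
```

Build 4 consecutive 1-bits: 0b1111
`binary` takes the values: 0 → 1 → 3 → 7 → 15

Answer: 15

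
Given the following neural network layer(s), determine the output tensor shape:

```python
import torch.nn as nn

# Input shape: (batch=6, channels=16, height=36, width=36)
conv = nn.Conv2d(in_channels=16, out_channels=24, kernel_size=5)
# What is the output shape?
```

Input: (6, 16, 36, 36) -> Output: (6, 24, 32, 32)

Answer: (6, 24, 32, 32)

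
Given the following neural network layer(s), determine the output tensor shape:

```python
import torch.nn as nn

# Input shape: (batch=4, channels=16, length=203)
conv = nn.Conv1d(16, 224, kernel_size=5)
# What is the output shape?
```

Input: (4, 16, 203) -> Output: (4, 224, 199)

Answer: (4, 224, 199)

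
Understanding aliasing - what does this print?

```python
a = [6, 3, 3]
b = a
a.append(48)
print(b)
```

Key concept: basic list aliasing.
Step by step:
`a = [6, 3, 3]` → a = [6, 3, 3]
`b = a` → b = [6, 3, 3] (same object as a)
`a.append(48)` → a = [6, 3, 3, 48] (same object as b); b = [6, 3, 3, 48] (same object as a)
`print(b)` → prints [6, 3, 3, 48]

Answer: [6, 3, 3, 48]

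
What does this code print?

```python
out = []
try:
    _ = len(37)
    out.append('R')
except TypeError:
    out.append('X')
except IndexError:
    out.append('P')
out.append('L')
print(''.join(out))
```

Execution trace: 'X' (except TypeError) → 'L' (after the try/except). Output: XL

Answer: XL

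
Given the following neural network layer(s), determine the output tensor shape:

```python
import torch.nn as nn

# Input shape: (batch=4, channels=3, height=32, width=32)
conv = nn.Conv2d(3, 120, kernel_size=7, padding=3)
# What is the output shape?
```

Input: (4, 3, 32, 32) -> Output: (4, 120, 32, 32)

Answer: (4, 120, 32, 32)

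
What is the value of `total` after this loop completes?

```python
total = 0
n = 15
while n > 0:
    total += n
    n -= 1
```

Sum 15 down to 1
`total` takes the values: 0 → 15 → 29 → 42 → 54 → 65 → 75 → 84 → 92 → 99 → 105 → 110 → 114 → 117 → 119 → 120

Answer: 120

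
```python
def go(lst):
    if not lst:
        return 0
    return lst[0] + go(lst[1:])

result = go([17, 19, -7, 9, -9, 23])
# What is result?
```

17 + 19 + (-7) + 9 + (-9) + 23 + 0 = 52

Answer: 52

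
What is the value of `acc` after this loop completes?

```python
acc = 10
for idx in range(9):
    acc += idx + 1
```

Start at 10, add 1 to 9 = 55
`acc` takes the values: 10 → 11 → 13 → 16 → 20 → 25 → 31 → 38 → 46 → 55

Answer: 55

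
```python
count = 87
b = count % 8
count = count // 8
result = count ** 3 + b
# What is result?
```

Trace:
`count = 87` → count = 87
`b = count % 8` → b = 7
`count = count // 8` → count = 10
`result = count ** 3 + b` → result = 1007
So result = 1007

Answer: 1007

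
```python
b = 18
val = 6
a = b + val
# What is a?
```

Trace:
`b = 18` → b = 18
`val = 6` → val = 6
`a = b + val` → a = 24
So a = 24

Answer: 24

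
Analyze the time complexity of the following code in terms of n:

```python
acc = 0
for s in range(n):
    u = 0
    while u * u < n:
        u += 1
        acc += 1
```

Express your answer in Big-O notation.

Each loop level contributes: n × √n. Multiplying the contributions gives O(n√n).

Answer: O(n√n)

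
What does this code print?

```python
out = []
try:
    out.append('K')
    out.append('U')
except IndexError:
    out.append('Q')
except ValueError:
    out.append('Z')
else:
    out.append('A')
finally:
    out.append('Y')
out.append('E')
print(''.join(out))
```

Execution trace: 'K' (try body) → 'U' (try body, no exception) → 'A' (else) → 'Y' (finally) → 'E' (after the try/except). Output: KUAYE

Answer: KUAYE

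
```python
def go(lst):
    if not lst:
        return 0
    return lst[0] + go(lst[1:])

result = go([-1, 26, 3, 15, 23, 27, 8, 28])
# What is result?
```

(-1) + 26 + 3 + 15 + 23 + 27 + 8 + 28 + 0 = 129

Answer: 129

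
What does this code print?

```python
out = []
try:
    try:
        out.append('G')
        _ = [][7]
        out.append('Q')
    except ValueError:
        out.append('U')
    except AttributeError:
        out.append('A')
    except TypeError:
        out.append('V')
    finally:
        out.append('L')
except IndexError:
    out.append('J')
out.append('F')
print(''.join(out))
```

Execution trace: 'G' (try body) → 'L' (finally) → 'J' (outer except IndexError) → 'F' (after the try/except). Output: GLJF

Answer: GLJF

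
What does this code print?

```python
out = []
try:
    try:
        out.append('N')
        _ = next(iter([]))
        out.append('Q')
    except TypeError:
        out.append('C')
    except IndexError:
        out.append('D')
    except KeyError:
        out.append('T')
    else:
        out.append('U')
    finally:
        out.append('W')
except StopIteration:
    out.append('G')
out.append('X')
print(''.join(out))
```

Execution trace: 'N' (try body) → 'W' (finally) → 'G' (outer except StopIteration) → 'X' (after the try/except). Output: NWGX

Answer: NWGX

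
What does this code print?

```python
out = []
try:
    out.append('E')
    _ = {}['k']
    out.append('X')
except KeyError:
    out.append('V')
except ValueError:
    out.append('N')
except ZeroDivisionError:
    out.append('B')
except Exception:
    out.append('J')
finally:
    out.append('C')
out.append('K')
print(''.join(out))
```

Execution trace: 'E' (try body) → 'V' (except KeyError) → 'C' (finally) → 'K' (after the try/except). Output: EVCK

Answer: EVCK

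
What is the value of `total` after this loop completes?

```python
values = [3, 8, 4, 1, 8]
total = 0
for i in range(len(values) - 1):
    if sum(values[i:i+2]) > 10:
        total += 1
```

Count windows with sum > 10
`total` takes the values: 0 → 1 → 2

Answer: 2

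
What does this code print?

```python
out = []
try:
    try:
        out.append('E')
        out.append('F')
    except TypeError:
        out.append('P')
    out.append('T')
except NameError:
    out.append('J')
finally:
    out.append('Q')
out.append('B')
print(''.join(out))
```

Execution trace: 'E' (inner try body) → 'F' (inner try body, no exception) → 'T' (try body, no exception) → 'Q' (finally) → 'B' (after the try/except). Output: EFTQB

Answer: EFTQB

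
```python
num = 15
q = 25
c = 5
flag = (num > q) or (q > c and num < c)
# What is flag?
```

Trace:
`num = 15` → num = 15
`q = 25` → q = 25
`c = 5` → c = 5
`flag = (num > q) or (q > c and num < c)` → flag = False
So flag = False

Answer: False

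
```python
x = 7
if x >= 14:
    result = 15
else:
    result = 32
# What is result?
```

Trace:
`x = 7` → x = 7
`if x >= 14: ...` → x >= 14 is False, take else branch → result = 32
So result = 32

Answer: 32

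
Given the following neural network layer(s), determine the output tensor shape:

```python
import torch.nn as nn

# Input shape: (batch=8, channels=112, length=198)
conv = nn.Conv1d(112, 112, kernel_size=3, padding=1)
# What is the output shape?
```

Input: (8, 112, 198) -> Output: (8, 112, 198)

Answer: (8, 112, 198)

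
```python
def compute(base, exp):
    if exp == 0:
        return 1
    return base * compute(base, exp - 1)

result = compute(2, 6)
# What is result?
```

compute(2, 6) = 2 * 2 * 2 * 2 * 2 * 2 = 64

Answer: 64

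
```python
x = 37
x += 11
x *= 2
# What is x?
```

Trace:
`x = 37` → x = 37
`x += 11` → x = 48
`x *= 2` → x = 96
So x = 96

Answer: 96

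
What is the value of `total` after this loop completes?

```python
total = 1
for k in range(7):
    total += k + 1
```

Start at 1, add 1 to 7 = 29
`total` takes the values: 1 → 2 → 4 → 7 → 11 → 16 → 22 → 29

Answer: 29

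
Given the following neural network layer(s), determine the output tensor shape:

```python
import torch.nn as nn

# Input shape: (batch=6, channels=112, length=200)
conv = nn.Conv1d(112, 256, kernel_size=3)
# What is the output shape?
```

Input: (6, 112, 200) -> Output: (6, 256, 198)

Answer: (6, 256, 198)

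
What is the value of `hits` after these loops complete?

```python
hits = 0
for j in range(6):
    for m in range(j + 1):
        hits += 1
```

Triangle: 1 + 2 + ... + 6
`hits` takes the values: 0 → 1 → 2 → 3 → 4 → 5 → 6 → 7 → 8 → 9 → 10 → 11 → 12 → 13 → 14 → 15 → 16 → 17 → 18 → 19 → 20 → 21

Answer: 21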